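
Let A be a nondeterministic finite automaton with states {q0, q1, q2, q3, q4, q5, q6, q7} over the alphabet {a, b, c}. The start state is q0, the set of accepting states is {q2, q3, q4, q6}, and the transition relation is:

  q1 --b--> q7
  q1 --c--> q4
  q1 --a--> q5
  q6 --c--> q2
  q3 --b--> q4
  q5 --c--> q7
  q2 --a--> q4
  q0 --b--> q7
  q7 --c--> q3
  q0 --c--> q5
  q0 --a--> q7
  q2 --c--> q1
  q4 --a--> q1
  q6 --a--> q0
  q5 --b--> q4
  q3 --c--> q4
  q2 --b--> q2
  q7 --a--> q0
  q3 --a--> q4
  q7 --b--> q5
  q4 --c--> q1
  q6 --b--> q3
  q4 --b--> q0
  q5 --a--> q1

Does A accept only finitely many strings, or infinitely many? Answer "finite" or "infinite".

infinite

State q0 is reachable from the start and can reach an accepting state, and it lies on the cycle q0 → q5 → q1 → q4 → q0.
Traversing that cycle any number of times yields accepted strings of unbounded length, so the language is infinite.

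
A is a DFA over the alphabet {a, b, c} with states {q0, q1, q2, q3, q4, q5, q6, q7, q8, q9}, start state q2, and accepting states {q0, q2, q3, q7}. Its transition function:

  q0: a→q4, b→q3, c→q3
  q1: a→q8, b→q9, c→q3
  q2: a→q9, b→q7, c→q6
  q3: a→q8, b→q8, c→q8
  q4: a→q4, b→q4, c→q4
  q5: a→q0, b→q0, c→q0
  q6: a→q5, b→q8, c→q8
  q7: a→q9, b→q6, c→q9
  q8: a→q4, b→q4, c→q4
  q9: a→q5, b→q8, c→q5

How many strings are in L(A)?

The useful subgraph on states {q0, q2, q3, q5, q6, q7, q9} is acyclic, so L(A) is finite; the longest accepting path visits 6 useful states, giving maximum string length 5.
Counting accepting paths from q2 by length: 1 of length 0, 1 of length 1, 9 of length 3, 33 of length 4, 30 of length 5. Total 74.

74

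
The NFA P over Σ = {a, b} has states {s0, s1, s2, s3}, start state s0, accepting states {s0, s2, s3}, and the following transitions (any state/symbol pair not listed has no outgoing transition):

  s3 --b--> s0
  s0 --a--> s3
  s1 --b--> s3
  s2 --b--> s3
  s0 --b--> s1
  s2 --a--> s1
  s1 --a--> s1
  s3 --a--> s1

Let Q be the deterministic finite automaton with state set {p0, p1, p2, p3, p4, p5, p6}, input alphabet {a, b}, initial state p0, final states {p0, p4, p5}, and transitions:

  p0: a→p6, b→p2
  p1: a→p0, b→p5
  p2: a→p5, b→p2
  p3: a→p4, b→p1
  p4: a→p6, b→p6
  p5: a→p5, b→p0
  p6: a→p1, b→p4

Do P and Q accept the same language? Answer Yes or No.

No

The string a is accepted by P but rejected by Q.
So L(P) ≠ L(Q).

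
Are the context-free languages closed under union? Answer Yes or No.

Take grammars for L₁ and L₂ with disjoint nonterminals and start symbols S₁, S₂; the grammar with a new start symbol and productions S → S₁ | S₂ generates L₁ ∪ L₂.
So the context-free languages are closed under union.

Yes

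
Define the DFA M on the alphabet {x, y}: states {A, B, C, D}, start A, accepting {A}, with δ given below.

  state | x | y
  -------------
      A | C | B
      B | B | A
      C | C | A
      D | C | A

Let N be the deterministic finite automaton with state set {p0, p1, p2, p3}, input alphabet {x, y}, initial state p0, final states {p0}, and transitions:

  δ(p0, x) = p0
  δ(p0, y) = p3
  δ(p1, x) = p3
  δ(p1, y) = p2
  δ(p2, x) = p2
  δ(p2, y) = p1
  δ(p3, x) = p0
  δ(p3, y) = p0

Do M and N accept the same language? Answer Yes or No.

No

The string xy is accepted by M but rejected by N.
So L(M) ≠ L(N).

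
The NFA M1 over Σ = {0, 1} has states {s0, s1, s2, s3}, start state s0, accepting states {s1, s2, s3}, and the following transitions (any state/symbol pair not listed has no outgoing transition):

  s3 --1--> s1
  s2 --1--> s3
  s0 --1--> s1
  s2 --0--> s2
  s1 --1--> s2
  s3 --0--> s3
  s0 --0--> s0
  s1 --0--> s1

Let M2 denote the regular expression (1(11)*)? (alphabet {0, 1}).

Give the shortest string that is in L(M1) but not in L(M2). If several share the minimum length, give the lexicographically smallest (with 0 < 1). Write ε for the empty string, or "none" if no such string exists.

01

The string 01 is accepted by M1 but not by M2.
No shorter string lies in the difference, and 01 is the lexicographically first length-2 string in L(M1) \ L(M2).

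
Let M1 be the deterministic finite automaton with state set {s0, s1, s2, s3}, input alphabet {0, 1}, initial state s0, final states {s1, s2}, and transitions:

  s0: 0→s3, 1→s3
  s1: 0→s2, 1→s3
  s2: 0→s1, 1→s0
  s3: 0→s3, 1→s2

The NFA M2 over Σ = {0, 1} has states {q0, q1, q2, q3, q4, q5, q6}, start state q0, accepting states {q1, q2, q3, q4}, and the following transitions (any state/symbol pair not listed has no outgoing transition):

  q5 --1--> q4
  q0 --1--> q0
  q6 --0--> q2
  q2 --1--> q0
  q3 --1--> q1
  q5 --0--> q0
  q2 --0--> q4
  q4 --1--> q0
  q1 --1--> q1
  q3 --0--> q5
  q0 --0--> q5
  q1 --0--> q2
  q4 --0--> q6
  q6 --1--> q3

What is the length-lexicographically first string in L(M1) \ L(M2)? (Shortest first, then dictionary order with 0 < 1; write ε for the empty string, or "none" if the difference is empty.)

The string 11 is accepted by M1 but not by M2.
No shorter string lies in the difference, and 11 is the lexicographically first length-2 string in L(M1) \ L(M2).

11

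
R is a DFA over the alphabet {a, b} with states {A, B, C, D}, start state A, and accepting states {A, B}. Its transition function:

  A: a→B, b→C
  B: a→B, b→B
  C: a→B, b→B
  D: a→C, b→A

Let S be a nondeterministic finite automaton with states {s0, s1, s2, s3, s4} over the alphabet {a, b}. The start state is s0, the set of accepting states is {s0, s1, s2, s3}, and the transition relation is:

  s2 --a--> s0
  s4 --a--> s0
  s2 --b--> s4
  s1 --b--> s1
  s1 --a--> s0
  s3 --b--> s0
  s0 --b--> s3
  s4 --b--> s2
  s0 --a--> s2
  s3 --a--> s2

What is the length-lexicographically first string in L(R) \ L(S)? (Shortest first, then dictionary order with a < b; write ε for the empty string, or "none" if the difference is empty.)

ab

The string ab is accepted by R but not by S.
No shorter string lies in the difference, and ab is the lexicographically first length-2 string in L(R) \ L(S).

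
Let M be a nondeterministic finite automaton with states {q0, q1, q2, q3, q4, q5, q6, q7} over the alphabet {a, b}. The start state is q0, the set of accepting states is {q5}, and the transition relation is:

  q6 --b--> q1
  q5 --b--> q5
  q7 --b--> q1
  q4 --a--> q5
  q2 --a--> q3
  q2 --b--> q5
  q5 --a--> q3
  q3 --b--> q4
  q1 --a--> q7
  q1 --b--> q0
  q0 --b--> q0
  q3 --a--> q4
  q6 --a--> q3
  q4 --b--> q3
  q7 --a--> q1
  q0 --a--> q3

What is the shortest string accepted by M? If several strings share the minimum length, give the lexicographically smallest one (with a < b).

aaa

A breadth-first search from q0 reaches an accepting state first via the path q0 → q3 → q4 → q5 on input aaa.
No string of length < 3 is accepted (BFS exhausts all shorter strings without reaching an accepting state), and aaa is the lexicographically least accepting string of length 3.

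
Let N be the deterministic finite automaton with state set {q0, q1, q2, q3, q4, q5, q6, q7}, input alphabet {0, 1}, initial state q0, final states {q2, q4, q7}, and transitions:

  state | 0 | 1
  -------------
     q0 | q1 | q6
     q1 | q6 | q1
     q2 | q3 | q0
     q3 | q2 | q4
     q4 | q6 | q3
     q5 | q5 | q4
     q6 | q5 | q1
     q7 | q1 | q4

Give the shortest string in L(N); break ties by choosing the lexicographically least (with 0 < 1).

101

A breadth-first search from q0 reaches an accepting state first via the path q0 → q6 → q5 → q4 on input 101.
No string of length < 3 is accepted (BFS exhausts all shorter strings without reaching an accepting state), and 101 is the lexicographically least accepting string of length 3.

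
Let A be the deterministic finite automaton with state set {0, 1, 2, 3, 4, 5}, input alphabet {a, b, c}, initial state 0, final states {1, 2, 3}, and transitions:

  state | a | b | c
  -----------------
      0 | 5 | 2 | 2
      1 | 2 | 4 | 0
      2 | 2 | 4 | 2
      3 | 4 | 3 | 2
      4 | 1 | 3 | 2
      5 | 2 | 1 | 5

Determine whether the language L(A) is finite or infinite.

infinite

State 2 is reachable from the start and can reach an accepting state, and it lies on the cycle 2 → 2.
Traversing that cycle any number of times yields accepted strings of unbounded length, so the language is infinite.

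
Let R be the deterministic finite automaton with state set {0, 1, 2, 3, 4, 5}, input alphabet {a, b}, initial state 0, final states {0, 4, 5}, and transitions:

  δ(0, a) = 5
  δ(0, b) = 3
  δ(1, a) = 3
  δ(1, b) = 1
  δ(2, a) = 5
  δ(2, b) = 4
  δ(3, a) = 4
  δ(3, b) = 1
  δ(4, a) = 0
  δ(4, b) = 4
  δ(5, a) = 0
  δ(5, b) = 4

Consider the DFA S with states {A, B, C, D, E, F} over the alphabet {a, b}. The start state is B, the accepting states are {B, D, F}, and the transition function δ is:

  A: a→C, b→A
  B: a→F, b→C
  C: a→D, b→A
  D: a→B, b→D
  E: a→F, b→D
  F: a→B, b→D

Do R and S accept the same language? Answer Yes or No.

Exploring the product automaton R × S from the start pair (0, B), following both machines on each input symbol, reaches 5 state pairs: (0, B), (5, F), (3, C), (4, D), (1, A).
R accepts in {0, 4, 5} and S accepts in {B, D, F}. In every reachable pair the two components are either both accepting — (0, B), (5, F), (4, D) — or both non-accepting, so no string is accepted by exactly one of the machines: L(R) \ L(S) and L(S) \ L(R) are both empty.
Hence every string is accepted by R iff it is accepted by S, and the two languages coincide.

Yes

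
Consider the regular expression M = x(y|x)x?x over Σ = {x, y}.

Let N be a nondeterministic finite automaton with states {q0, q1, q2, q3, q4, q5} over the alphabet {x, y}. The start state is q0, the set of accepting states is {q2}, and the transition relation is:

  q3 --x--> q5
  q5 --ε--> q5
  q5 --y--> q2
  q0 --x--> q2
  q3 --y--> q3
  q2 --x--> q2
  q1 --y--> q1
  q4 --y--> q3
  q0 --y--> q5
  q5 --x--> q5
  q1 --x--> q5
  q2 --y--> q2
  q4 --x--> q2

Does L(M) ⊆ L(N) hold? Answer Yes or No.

Converting the expression M to a DFA (subset construction, then merging equivalent states) gives the minimal DFA with states {m0, m1, m2, m3, m4, m5}, start state m0, accepting states {m4, m5} and transitions m0: x→m1, y→m2; m1: x→m3, y→m3; m2: x→m2, y→m2; m3: x→m4, y→m2; m4: x→m5, y→m2; m5: x→m2, y→m2.
Exploring the product automaton M × N from the start pair (m0, q0), following both machines on each input symbol, reaches 7 state pairs: (m0, q0), (m1, q2), (m2, q5), (m3, q2), (m2, q2), (m4, q2), (m5, q2).
M accepts in {m4, m5} and N accepts in {q2}. The reachable pairs whose M-component is accepting are (m4, q2), (m5, q2); in each of them the N-component is accepting too, so the product for L(M) \ L(N) (M-component accepting, N-component rejecting) has no reachable accepting pair and the difference is empty.
Hence every string in L(M) is also in L(N).

Yes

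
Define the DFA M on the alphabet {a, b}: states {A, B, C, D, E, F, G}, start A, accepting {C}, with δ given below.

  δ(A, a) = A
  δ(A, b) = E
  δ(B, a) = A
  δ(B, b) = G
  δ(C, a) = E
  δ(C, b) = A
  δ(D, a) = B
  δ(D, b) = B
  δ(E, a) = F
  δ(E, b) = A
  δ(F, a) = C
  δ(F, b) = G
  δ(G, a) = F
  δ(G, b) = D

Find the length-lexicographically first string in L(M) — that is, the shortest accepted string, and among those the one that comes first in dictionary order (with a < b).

baa

A breadth-first search from A reaches an accepting state first via the path A → E → F → C on input baa.
No string of length < 3 is accepted (BFS exhausts all shorter strings without reaching an accepting state), and baa is the lexicographically least accepting string of length 3.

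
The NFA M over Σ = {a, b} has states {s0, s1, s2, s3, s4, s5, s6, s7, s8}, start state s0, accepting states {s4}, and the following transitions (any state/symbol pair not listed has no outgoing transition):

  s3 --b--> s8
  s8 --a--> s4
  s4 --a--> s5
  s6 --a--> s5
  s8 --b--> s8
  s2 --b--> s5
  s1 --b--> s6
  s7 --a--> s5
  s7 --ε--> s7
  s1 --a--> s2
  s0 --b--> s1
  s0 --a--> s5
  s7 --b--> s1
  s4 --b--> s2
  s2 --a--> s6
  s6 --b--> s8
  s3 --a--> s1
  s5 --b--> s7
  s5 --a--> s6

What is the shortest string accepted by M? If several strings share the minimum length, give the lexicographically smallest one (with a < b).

A breadth-first search from s0 reaches an accepting state first via the path s0 → s5 → s6 → s8 → s4 on input aaba.
No string of length < 4 is accepted (BFS exhausts all shorter strings without reaching an accepting state), and aaba is the lexicographically least accepting string of length 4.

aaba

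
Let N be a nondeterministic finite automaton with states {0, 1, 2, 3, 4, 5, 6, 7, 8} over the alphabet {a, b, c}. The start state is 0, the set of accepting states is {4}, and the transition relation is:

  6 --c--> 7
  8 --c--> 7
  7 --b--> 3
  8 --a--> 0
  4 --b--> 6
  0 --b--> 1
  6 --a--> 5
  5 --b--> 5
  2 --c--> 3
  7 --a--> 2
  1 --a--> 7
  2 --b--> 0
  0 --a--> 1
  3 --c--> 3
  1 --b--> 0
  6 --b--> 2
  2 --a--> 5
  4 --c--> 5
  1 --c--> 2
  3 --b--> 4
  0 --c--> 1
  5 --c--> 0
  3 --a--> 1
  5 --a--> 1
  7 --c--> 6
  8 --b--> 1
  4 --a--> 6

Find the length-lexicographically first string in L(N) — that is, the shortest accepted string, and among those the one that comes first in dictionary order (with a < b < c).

aabb

A breadth-first search from 0 reaches an accepting state first via the path 0 → 1 → 7 → 3 → 4 on input aabb.
No string of length < 4 is accepted (BFS exhausts all shorter strings without reaching an accepting state), and aabb is the lexicographically least accepting string of length 4.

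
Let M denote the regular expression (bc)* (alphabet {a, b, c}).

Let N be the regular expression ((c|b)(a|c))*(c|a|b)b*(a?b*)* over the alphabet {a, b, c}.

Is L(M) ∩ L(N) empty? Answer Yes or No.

Yes

Converting the expression M to a DFA (subset construction, then merging equivalent states) gives the minimal DFA with states {m0, m1, m2}, start state m0, accepting states {m0} and transitions m0: a→m1, b→m2, c→m1; m1: a→m1, b→m1, c→m1; m2: a→m1, b→m1, c→m0.
Converting the expression N to a DFA (subset construction, then merging equivalent states) gives the minimal DFA with states {n0, n1, n2, n3, n4}, start state n0, accepting states {n1, n2, n4} and transitions n0: a→n1, b→n2, c→n2; n1: a→n1, b→n1, c→n3; n2: a→n4, b→n1, c→n0; n3: a→n3, b→n3, c→n3; n4: a→n1, b→n2, c→n2.
Exploring the product automaton M × N from the start pair (m0, n0), following both machines on each input symbol, reaches 7 state pairs: (m0, n0), (m1, n1), (m2, n2), (m1, n2), (m1, n3), (m1, n4), (m1, n0).
M accepts in {m0} and N accepts in {n1, n2, n4}; no reachable pair has both components accepting, so no string drives both machines to acceptance simultaneously and L(M) ∩ L(N) = ∅.
So no string is accepted by both, and the intersection is empty.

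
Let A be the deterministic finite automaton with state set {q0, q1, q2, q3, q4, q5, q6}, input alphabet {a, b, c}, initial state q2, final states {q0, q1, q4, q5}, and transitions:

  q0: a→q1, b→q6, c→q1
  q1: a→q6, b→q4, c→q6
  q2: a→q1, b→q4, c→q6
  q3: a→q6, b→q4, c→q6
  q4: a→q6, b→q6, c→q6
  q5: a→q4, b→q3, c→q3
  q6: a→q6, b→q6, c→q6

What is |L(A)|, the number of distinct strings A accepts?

The useful subgraph on states {q1, q2, q4} is acyclic, so L(A) is finite; the longest accepting path visits 3 useful states, giving maximum string length 2.
Counting accepting paths from q2 by length: 2 of length 1, 1 of length 2. Total 3.

3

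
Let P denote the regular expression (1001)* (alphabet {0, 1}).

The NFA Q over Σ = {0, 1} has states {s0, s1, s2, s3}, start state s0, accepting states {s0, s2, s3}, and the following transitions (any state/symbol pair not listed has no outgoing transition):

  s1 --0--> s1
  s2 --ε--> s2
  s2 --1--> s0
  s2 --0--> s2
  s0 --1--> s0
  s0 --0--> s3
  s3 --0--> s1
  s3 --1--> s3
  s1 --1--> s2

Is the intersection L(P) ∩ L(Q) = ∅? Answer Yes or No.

No

The empty string ε is accepted by both P and Q.
Hence L(P) ∩ L(Q) ≠ ∅.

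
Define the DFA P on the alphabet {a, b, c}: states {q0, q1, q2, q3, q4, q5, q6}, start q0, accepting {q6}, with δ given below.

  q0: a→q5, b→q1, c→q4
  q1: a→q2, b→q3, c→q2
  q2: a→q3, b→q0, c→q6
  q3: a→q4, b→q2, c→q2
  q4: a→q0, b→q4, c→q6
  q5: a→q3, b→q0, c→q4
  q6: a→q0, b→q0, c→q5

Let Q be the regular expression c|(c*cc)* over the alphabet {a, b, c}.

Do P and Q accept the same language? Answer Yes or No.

The string acc is accepted by P but rejected by Q.
So L(P) ≠ L(Q).

No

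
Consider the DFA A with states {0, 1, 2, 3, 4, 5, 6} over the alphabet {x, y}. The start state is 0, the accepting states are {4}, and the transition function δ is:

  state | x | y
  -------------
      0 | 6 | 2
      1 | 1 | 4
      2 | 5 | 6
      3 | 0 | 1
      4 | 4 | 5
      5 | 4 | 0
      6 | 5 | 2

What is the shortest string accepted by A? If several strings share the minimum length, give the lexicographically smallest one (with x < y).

xxx

A breadth-first search from 0 reaches an accepting state first via the path 0 → 6 → 5 → 4 on input xxx.
No string of length < 3 is accepted (BFS exhausts all shorter strings without reaching an accepting state), and xxx is the lexicographically least accepting string of length 3.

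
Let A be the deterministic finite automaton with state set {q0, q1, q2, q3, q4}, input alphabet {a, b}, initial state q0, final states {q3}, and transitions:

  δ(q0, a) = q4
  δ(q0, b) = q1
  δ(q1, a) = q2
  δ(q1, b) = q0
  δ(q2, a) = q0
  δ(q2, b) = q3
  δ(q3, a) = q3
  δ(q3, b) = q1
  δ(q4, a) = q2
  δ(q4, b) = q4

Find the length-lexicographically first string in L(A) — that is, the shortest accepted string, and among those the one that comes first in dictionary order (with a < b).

A breadth-first search from q0 reaches an accepting state first via the path q0 → q4 → q2 → q3 on input aab.
No string of length < 3 is accepted (BFS exhausts all shorter strings without reaching an accepting state), and aab is the lexicographically least accepting string of length 3.

aab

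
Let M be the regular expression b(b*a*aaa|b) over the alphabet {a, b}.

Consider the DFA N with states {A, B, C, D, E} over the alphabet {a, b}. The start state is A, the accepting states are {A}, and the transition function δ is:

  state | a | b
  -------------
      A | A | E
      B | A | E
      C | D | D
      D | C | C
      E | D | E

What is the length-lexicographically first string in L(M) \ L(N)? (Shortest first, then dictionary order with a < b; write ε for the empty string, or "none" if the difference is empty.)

The string bb is accepted by M but not by N.
No shorter string lies in the difference, and bb is the lexicographically first length-2 string in L(M) \ L(N).

bb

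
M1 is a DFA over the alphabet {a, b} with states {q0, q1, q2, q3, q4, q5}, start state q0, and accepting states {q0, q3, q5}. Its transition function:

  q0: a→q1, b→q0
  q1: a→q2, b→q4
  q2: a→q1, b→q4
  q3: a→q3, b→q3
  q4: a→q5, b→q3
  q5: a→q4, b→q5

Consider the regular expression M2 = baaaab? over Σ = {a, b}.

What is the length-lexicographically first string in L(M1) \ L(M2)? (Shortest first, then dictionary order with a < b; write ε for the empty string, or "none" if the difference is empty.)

The empty string ε is accepted by M1 but not by M2.
Since ε is the unique shortest string, it is the required witness.

ε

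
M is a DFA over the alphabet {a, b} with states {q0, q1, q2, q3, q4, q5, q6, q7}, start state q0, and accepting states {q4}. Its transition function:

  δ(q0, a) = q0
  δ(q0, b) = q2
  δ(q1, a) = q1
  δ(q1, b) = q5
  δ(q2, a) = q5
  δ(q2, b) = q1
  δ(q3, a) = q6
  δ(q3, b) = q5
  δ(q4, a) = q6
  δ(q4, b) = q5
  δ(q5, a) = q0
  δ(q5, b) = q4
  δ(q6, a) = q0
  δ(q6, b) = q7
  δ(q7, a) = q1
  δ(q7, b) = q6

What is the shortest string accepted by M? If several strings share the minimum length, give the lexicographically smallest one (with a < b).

A breadth-first search from q0 reaches an accepting state first via the path q0 → q2 → q5 → q4 on input bab.
No string of length < 3 is accepted (BFS exhausts all shorter strings without reaching an accepting state), and bab is the lexicographically least accepting string of length 3.

bab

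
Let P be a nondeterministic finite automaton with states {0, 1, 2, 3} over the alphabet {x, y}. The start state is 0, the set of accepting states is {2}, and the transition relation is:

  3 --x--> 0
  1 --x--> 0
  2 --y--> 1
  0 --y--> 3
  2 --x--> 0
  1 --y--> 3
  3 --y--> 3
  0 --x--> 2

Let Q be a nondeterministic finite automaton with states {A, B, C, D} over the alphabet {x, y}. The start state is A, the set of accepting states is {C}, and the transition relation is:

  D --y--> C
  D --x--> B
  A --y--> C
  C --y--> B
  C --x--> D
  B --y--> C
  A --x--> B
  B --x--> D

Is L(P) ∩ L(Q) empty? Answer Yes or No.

Exploring the product automaton P × Q from the start pair (0, A), following both machines on each input symbol, reaches 6 state pairs: (0, A), (2, B), (3, C), (0, D), (1, C), (3, B).
P accepts in {2} and Q accepts in {C}; no reachable pair has both components accepting, so no string drives both machines to acceptance simultaneously and L(P) ∩ L(Q) = ∅.
So no string is accepted by both, and the intersection is empty.

Yes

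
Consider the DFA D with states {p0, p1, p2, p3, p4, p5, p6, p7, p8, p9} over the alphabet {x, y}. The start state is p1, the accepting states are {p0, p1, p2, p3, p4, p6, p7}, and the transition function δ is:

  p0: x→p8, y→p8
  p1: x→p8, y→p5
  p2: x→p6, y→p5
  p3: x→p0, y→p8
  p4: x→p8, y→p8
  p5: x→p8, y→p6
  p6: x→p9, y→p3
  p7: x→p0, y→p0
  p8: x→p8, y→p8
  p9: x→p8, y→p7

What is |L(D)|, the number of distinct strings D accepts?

7

The useful subgraph on states {p0, p1, p3, p5, p6, p7, p9} is acyclic, so L(D) is finite; the longest accepting path visits 6 useful states, giving maximum string length 5.
Counting accepting paths from p1 by length: 1 of length 0, 1 of length 2, 1 of length 3, 2 of length 4, 2 of length 5. Total 7.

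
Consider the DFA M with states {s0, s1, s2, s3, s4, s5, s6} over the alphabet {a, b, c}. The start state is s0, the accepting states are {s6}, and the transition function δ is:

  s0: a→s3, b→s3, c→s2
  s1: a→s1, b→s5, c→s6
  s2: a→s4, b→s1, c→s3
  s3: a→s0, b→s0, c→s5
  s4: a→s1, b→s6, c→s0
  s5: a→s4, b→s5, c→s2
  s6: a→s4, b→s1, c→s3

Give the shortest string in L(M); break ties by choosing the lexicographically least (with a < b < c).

cab

A breadth-first search from s0 reaches an accepting state first via the path s0 → s2 → s4 → s6 on input cab.
No string of length < 3 is accepted (BFS exhausts all shorter strings without reaching an accepting state), and cab is the lexicographically least accepting string of length 3.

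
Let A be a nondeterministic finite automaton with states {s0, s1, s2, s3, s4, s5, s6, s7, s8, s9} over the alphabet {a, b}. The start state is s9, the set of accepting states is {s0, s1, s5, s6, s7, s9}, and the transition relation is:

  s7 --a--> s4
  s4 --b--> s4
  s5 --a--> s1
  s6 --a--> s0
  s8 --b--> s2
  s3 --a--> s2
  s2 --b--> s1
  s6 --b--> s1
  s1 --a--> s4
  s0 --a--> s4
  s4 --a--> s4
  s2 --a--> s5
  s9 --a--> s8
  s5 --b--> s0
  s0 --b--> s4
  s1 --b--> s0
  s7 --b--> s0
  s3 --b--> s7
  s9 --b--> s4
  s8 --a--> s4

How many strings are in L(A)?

The useful subgraph on states {s0, s1, s2, s5, s8, s9} is acyclic, so L(A) is finite; the longest accepting path visits 6 useful states, giving maximum string length 5.
Counting accepting paths from s9 by length: 1 of length 0, 2 of length 3, 3 of length 4, 1 of length 5. Total 7.

7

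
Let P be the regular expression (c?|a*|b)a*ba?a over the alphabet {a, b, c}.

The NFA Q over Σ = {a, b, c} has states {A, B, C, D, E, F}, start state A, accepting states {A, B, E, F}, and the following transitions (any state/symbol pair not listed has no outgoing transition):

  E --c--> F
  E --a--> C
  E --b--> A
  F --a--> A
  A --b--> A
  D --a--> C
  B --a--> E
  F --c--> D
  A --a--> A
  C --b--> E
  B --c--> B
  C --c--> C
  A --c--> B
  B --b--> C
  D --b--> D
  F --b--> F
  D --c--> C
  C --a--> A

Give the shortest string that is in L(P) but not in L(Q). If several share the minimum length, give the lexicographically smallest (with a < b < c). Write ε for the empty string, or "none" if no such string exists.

caaba

The string caaba is accepted by P but not by Q.
No shorter string lies in the difference, and caaba is the lexicographically first length-5 string in L(P) \ L(Q).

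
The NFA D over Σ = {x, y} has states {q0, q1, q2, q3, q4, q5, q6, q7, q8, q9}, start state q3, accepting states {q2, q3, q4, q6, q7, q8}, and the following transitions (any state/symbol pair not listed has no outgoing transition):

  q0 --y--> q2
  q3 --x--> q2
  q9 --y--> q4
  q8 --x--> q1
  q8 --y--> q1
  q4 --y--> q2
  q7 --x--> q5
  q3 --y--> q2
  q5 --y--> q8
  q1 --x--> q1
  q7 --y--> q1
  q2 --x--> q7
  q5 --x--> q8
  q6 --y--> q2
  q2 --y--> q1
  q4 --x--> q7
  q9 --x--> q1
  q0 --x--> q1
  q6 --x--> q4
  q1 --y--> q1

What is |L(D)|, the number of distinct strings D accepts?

The useful subgraph on states {q2, q3, q5, q7, q8} is acyclic, so L(D) is finite; the longest accepting path visits 5 useful states, giving maximum string length 4.
Counting accepting paths from q3 by length: 1 of length 0, 2 of length 1, 2 of length 2, 4 of length 4. Total 9.

9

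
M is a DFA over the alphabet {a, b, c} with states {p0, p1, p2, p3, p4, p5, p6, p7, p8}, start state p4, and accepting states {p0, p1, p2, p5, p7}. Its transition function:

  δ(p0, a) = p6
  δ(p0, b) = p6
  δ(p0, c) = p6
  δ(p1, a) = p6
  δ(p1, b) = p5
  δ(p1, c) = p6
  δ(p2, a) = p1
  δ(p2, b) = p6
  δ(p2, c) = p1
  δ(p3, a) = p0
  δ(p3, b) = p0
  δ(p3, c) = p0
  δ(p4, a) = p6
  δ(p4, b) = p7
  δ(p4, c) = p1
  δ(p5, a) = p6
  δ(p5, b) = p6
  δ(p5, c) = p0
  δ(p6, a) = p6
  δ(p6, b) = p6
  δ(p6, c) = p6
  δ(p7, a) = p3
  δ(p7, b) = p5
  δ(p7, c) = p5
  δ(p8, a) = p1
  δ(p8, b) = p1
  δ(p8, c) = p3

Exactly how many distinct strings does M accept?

11

The useful subgraph on states {p0, p1, p3, p4, p5, p7} is acyclic, so L(M) is finite; the longest accepting path visits 4 useful states, giving maximum string length 3.
Counting accepting paths from p4 by length: 2 of length 1, 3 of length 2, 6 of length 3. Total 11.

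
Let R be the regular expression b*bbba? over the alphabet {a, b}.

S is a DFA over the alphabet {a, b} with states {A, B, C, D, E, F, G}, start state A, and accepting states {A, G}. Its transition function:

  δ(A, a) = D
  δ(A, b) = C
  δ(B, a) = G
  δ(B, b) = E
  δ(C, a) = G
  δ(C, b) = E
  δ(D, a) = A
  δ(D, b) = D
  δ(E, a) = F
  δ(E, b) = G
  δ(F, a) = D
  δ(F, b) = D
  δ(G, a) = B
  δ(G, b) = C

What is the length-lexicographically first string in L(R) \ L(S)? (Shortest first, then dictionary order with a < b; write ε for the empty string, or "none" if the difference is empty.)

bbba

The string bbba is accepted by R but not by S.
No shorter string lies in the difference, and bbba is the lexicographically first length-4 string in L(R) \ L(S).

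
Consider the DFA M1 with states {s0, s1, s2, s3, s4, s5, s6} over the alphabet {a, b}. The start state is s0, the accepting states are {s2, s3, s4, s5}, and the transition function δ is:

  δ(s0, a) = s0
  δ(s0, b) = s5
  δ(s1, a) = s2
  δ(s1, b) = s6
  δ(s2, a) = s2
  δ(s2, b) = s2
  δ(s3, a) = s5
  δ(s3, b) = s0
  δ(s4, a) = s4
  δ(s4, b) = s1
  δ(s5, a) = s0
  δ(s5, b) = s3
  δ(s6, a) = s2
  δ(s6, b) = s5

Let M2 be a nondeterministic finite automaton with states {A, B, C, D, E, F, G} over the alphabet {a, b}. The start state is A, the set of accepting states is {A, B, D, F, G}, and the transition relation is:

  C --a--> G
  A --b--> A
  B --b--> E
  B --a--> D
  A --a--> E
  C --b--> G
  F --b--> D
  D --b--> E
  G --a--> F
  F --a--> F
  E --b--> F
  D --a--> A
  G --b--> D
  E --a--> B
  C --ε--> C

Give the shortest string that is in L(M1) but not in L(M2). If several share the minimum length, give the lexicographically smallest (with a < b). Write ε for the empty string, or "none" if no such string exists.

The string aab is accepted by M1 but not by M2.
No shorter string lies in the difference, and aab is the lexicographically first length-3 string in L(M1) \ L(M2).

aab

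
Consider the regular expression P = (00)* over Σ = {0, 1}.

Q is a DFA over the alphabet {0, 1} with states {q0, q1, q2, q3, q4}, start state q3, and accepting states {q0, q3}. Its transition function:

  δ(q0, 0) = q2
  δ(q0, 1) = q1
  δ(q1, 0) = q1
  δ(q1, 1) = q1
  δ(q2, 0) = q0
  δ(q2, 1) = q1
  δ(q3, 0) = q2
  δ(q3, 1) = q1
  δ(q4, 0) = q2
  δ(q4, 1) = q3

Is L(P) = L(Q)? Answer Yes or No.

Converting the expression P to a DFA (subset construction, then merging equivalent states) gives the minimal DFA with states {p0, p1, p2}, start state p0, accepting states {p0} and transitions p0: 0→p1, 1→p2; p1: 0→p0, 1→p2; p2: 0→p2, 1→p2.
Exploring the product automaton P × Q from the start pair (p0, q3), following both machines on each input symbol, reaches 4 state pairs: (p0, q3), (p1, q2), (p2, q1), (p0, q0).
P accepts in {p0} and Q accepts in {q0, q3}. In every reachable pair the two components are either both accepting — (p0, q3), (p0, q0) — or both non-accepting, so no string is accepted by exactly one of the machines: L(P) \ L(Q) and L(Q) \ L(P) are both empty.
Hence every string is accepted by P iff it is accepted by Q, and the two languages coincide.

Yes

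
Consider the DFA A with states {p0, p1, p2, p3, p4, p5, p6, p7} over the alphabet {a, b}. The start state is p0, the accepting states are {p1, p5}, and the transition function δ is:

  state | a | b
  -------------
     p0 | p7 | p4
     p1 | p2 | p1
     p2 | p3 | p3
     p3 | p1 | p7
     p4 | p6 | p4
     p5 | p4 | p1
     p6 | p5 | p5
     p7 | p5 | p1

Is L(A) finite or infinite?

infinite

State p4 is reachable from the start and can reach an accepting state, and it lies on the cycle p4 → p4.
Traversing that cycle any number of times yields accepted strings of unbounded length, so the language is infinite.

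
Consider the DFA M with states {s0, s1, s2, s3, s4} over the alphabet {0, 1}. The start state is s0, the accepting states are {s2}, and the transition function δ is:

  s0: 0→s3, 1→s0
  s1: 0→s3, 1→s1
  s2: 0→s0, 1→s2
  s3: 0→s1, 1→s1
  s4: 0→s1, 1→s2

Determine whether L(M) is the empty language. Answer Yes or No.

The states reachable from the start state are {s0, s1, s3}.
None of the accepting states {s2} is reachable, so no string is accepted and L(M) = ∅.

Yes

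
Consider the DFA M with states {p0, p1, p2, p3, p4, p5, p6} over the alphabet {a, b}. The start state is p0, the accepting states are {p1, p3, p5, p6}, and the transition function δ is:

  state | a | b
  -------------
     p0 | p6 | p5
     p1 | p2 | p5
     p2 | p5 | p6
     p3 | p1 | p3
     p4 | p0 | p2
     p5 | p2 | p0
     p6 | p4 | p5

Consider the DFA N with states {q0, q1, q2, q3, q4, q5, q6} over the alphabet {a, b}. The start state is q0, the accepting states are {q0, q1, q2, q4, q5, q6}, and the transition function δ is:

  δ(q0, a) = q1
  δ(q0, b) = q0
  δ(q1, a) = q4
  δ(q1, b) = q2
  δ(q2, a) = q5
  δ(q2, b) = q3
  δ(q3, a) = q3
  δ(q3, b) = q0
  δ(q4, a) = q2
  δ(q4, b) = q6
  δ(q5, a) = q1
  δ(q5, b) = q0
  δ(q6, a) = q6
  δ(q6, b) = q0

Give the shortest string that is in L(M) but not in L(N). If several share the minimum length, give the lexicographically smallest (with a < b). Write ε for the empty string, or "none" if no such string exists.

The string aaab is accepted by M but not by N.
No shorter string lies in the difference, and aaab is the lexicographically first length-4 string in L(M) \ L(N).

aaab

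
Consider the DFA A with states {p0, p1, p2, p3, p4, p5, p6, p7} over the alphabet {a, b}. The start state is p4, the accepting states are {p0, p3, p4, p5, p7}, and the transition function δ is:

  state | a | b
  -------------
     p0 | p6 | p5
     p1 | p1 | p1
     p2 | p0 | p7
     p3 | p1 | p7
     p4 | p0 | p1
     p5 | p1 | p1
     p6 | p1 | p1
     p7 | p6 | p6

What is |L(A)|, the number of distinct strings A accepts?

3

The useful subgraph on states {p0, p4, p5} is acyclic, so L(A) is finite; the longest accepting path visits 3 useful states, giving maximum string length 2.
Counting accepting paths from p4 by length: 1 of length 0, 1 of length 1, 1 of length 2. Total 3.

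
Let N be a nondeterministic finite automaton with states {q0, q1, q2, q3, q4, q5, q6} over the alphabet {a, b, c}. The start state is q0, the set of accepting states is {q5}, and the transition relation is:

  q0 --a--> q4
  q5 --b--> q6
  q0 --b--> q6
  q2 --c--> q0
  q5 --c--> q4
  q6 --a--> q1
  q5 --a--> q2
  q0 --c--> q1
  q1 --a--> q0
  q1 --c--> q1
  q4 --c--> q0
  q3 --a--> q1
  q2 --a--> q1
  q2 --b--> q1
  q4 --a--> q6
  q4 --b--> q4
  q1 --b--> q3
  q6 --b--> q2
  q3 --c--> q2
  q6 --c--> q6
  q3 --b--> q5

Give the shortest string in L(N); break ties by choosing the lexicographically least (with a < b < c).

A breadth-first search from q0 reaches an accepting state first via the path q0 → q1 → q3 → q5 on input cbb.
No string of length < 3 is accepted (BFS exhausts all shorter strings without reaching an accepting state), and cbb is the lexicographically least accepting string of length 3.

cbb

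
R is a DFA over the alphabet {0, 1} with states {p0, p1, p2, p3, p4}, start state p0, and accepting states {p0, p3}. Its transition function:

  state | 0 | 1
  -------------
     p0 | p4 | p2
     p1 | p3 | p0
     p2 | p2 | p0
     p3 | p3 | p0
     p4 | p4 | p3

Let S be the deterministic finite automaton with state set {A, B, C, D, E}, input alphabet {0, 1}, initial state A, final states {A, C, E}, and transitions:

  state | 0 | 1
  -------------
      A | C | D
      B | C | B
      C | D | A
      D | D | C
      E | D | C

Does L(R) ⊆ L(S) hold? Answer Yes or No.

The string 011 is in L(R) but not in L(S).
So L(R) ⊄ L(S).

No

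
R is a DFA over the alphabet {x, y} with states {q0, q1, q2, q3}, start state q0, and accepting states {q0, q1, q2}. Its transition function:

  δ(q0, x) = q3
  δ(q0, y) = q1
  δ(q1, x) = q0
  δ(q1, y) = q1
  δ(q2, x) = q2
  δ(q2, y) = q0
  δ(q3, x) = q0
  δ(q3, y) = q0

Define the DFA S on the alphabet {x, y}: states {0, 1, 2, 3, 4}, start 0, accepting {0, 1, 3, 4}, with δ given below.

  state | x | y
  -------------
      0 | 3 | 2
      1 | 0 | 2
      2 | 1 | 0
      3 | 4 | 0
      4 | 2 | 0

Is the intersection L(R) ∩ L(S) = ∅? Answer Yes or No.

The empty string ε is accepted by both R and S.
Hence L(R) ∩ L(S) ≠ ∅.

No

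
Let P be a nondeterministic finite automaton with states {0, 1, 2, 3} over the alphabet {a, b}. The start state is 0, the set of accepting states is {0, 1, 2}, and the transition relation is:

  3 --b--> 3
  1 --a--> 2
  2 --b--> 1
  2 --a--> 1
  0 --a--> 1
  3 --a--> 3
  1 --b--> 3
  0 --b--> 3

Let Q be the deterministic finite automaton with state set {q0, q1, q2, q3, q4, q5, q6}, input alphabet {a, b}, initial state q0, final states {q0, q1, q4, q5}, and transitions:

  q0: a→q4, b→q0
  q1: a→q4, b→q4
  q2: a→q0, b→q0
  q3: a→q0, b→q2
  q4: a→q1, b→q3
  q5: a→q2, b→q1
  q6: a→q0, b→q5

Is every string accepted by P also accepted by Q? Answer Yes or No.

Exploring the product automaton P × Q from the start pair (0, q0), following both machines on each input symbol, reaches 8 state pairs: (0, q0), (1, q4), (3, q0), (2, q1), (3, q3), (3, q4), (3, q2), (3, q1).
P accepts in {0, 1, 2} and Q accepts in {q0, q1, q4, q5}. The reachable pairs whose P-component is accepting are (0, q0), (1, q4), (2, q1); in each of them the Q-component is accepting too, so the product for L(P) \ L(Q) (P-component accepting, Q-component rejecting) has no reachable accepting pair and the difference is empty.
Hence every string in L(P) is also in L(Q).

Yes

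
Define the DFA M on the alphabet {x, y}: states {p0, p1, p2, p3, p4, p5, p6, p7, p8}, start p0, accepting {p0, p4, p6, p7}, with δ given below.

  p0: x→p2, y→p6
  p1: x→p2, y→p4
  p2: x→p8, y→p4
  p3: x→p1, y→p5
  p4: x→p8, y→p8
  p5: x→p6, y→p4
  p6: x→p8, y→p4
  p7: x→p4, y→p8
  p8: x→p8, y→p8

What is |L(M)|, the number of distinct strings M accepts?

The useful subgraph on states {p0, p2, p4, p6} is acyclic, so L(M) is finite; the longest accepting path visits 3 useful states, giving maximum string length 2.
Counting accepting paths from p0 by length: 1 of length 0, 1 of length 1, 2 of length 2. Total 4.

4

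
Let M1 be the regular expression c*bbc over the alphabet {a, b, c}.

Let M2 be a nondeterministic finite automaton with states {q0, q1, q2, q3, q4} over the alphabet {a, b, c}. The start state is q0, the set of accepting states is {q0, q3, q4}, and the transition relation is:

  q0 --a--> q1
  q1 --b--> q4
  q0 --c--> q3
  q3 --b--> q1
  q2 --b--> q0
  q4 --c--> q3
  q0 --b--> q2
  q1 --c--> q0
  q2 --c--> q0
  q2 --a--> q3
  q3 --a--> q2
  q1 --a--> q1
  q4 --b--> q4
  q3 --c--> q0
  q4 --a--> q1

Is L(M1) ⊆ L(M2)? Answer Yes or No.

Converting the expression M1 to a DFA (subset construction, then merging equivalent states) gives the minimal DFA with states {r0, r1, r2, r3, r4}, start state r0, accepting states {r4} and transitions r0: a→r1, b→r2, c→r0; r1: a→r1, b→r1, c→r1; r2: a→r1, b→r3, c→r1; r3: a→r1, b→r1, c→r4; r4: a→r1, b→r1, c→r1.
Exploring the product automaton M1 × M2 from the start pair (r0, q0), following both machines on each input symbol, reaches 12 state pairs: (r0, q0), (r1, q1), (r2, q2), (r0, q3), (r1, q4), (r1, q0), (r1, q3), (r3, q0), (r1, q2), (r2, q1), (r4, q3), (r3, q4).
M1 accepts in {r4} and M2 accepts in {q0, q3, q4}. The reachable pairs whose M1-component is accepting are (r4, q3); in each of them the M2-component is accepting too, so the product for L(M1) \ L(M2) (M1-component accepting, M2-component rejecting) has no reachable accepting pair and the difference is empty.
Hence every string in L(M1) is also in L(M2).

Yes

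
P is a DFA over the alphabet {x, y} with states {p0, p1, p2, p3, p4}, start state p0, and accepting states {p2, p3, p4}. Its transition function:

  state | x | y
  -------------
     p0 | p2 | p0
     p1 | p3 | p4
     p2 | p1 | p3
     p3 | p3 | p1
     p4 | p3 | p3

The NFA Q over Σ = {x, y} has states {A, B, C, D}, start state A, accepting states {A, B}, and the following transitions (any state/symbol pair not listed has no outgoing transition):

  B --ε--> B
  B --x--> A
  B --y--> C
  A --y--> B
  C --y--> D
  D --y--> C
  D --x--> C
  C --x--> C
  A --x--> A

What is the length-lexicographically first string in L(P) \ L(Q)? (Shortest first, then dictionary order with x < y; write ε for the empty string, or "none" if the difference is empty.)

The string yyx is accepted by P but not by Q.
No shorter string lies in the difference, and yyx is the lexicographically first length-3 string in L(P) \ L(Q).

yyx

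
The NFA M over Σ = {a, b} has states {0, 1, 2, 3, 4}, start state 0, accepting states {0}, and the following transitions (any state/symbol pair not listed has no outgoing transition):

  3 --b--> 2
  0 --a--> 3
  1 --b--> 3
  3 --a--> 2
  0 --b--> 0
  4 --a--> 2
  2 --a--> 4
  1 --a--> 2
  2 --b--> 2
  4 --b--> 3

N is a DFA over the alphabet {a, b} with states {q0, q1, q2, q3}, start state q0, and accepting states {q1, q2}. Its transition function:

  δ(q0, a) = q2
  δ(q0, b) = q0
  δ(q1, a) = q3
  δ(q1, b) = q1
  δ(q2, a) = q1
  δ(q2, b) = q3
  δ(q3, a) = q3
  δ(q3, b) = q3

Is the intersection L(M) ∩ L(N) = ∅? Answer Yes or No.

Yes

Exploring the product automaton M × N from the start pair (0, q0), following both machines on each input symbol, reaches 6 state pairs: (0, q0), (3, q2), (2, q1), (2, q3), (4, q3), (3, q3).
M accepts in {0} and N accepts in {q1, q2}; no reachable pair has both components accepting, so no string drives both machines to acceptance simultaneously and L(M) ∩ L(N) = ∅.
So no string is accepted by both, and the intersection is empty.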